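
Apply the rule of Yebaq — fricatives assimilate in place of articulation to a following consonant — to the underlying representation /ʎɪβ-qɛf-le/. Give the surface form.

The rule targets /β/ (voiced bilabial fricative), which sits before the trigger /q/ (uvular).
Changing only its place to uvular gives [ʁ] — the voiced uvular fricative.
The same rule applies at the second boundary: /f/ → [s] next to /l/.

[ʎɪʁqɛsle]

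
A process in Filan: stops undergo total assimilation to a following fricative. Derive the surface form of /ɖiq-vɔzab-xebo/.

/q/ is the segment targeted by the rule; it sits immediately before /v/, so it assimilates completely and surfaces as [v].
The same rule applies at the second boundary: /b/ → [x] next to /x/.

[ɖivvɔzaxxebo]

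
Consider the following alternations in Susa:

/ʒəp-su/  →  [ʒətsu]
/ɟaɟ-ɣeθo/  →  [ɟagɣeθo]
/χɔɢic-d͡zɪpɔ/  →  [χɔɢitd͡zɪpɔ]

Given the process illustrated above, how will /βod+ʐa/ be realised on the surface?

The data show regressive place assimilation: /p/ → [t] before /s/; /ɟ/ → [g] before /ɣ/; /c/ → [t] before /d͡z/. In each pair only place changes, matching the following consonant, while manner and voice stay constant.
/d/ is a voiced alveolar stop. The following trigger /ʐ/ is retroflex, so /d/ must become retroflex as well.
Changing only its place to retroflex gives [ɖ] — the voiced retroflex stop.

[βoɖʐa]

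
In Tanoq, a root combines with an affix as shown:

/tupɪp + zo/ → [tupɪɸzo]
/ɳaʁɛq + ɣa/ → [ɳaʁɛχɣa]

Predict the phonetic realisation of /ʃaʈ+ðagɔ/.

The data show regressive manner assimilation: /p/ → [ɸ] before /z/; /q/ → [χ] before /ɣ/. In each pair only manner changes, matching the following consonant, while place and voice stay constant.
The rule targets /ʈ/ (voiceless retroflex stop), which sits before the trigger /ð/ (fricative).
A voiceless retroflex fricative is [ʂ], so the surface segment is [ʂ].

[ʃaʂðagɔ]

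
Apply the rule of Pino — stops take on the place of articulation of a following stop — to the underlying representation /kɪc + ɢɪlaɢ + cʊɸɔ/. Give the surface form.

[kɪqɢɪlaɟcʊɸɔ]

/c/ is a voiceless palatal stop. The following trigger /ɢ/ is uvular, so /c/ must become uvular as well.
A voiceless uvular stop is [q], so the surface segment is [q].
The same rule applies at the second boundary: /ɢ/ → [ɟ] next to /c/.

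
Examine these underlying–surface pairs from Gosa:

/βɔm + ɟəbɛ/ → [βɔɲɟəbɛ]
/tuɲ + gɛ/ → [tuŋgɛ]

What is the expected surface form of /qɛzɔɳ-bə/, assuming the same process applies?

The data show regressive place assimilation: /m/ → [ɲ] before /ɟ/; /ɲ/ → [ŋ] before /g/. In each pair only place changes, matching the following consonant, while manner and voice stay constant.
/ɳ/ is a voiced retroflex nasal. The following trigger /b/ is bilabial, so /ɳ/ must become bilabial as well.
The voiced bilabial nasal is [m], so /ɳ/ → [m].

[qɛzɔmbə]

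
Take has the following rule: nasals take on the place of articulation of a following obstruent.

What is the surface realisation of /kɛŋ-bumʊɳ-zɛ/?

/ŋ/ is a voiced velar nasal. The following trigger /b/ is bilabial, so /ŋ/ must become bilabial as well.
Changing only its place to bilabial gives [m] — the voiced bilabial nasal.
The same rule applies at the second boundary: /ɳ/ → [n] next to /z/.

[kɛmbumʊnzɛ]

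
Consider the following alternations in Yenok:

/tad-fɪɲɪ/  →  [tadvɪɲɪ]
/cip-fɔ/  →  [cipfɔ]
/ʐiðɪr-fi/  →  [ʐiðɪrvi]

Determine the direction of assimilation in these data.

Comparing underlying and surface forms, /f/ → [v] is the alternation; the neighbouring /d/ is constant.
/f/ is voiceless while /d/ is voiced; the output [v] is voiced, matching the trigger — so the feature that spreads is voicing.
The other alternating form patterns the same way: /f/ → [v] after /r/ (voiceless → voiced, matching voiced) — only voicing changes, and always toward the preceding segment.
No alternation appears in [cipfɔ]: there the adjacent consonants already agree in voicing (/f/ and /p/ are both voiceless), so this form is consistent with the same rule.
The trigger is the preceding segment, so the direction is progressive (perseverative).

progressive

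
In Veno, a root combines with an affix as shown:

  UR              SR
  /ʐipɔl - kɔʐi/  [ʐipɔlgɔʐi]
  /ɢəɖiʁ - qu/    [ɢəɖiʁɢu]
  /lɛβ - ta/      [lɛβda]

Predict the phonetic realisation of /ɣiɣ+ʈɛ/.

The data show progressive voicing assimilation: /k/ → [g] after /l/; /q/ → [ɢ] after /ʁ/; /t/ → [d] after /β/. In each pair only voicing changes, matching the preceding consonant, while place and manner stay constant.
/ʈ/ is a voiceless retroflex stop. The preceding trigger /ɣ/ is voiced, so /ʈ/ must become voiced as well.
A voiced retroflex stop is [ɖ], so the surface segment is [ɖ].

[ɣiɣɖɛ]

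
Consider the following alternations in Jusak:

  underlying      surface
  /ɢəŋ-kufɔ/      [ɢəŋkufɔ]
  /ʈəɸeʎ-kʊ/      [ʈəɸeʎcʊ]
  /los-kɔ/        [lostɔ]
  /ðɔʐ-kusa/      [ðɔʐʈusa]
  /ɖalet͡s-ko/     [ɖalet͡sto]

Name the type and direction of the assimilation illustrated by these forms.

progressive place assimilation

The segment that alternates is /k/, which surfaces as [c] when adjacent to /ʎ/.
The change velar → palatal matches the place of the preceding /ʎ/, identifying this as place assimilation.
Manner and voice are unchanged, so the assimilation is partial, not total.
Checking the remaining alternations: /k/ → [t] after /s/ (velar → alveolar, matching alveolar); /k/ → [ʈ] after /ʐ/ (velar → retroflex, matching retroflex); /k/ → [t] after /t͡s/ (velar → alveolar, matching alveolar) — only place changes, and always toward the preceding segment.
Nothing changes in [ɢəŋkufɔ]: there the adjacent consonants already agree in place (/k/ and /ŋ/ are both velar), so this form is consistent with the same rule.
The trigger is the preceding segment, so the direction is progressive (perseverative).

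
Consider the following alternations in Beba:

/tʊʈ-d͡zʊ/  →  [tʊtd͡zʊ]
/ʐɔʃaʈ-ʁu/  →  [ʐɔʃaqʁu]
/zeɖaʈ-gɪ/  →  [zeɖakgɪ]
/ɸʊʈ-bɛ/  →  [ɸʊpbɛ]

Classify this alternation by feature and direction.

regressive place assimilation

Comparing underlying and surface forms, /ʈ/ → [t] is the alternation; the neighbouring /d͡z/ is constant.
/ʈ/ is retroflex while /d͡z/ is alveolar; the output [t] is alveolar, matching the trigger — so the feature that spreads is place.
Manner and voice are unchanged, so the assimilation is partial, not total.
The same holds elsewhere in the data: /ʈ/ → [q] before /ʁ/ (retroflex → uvular, matching uvular); /ʈ/ → [k] before /g/ (retroflex → velar, matching velar); /ʈ/ → [p] before /b/ (retroflex → bilabial, matching bilabial) — only place changes, and always toward the following segment.
Since the segment that changes precedes the conditioning segment, the assimilation is regressive.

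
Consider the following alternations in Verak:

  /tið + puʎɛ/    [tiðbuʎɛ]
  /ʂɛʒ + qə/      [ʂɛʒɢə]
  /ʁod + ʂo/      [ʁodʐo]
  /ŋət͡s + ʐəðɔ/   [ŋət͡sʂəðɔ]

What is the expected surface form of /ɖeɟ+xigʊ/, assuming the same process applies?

[ɖeɟɣigʊ]

The data show progressive voicing assimilation: /p/ → [b] after /ð/; /q/ → [ɢ] after /ʒ/; /ʂ/ → [ʐ] after /d/; /ʐ/ → [ʂ] after /t͡s/. In each pair only voicing changes, matching the preceding consonant, while place and manner stay constant.
The rule targets /x/ (voiceless velar fricative), which sits after the trigger /ɟ/ (voiced).
The voiced velar fricative is [ɣ], so /x/ → [ɣ].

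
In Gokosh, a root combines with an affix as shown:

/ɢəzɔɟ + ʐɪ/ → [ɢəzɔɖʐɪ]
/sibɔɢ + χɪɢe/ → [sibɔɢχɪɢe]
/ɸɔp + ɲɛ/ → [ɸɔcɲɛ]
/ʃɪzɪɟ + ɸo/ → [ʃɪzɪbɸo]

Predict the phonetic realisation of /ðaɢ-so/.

[ðadso]

The data show regressive place assimilation: /ɟ/ → [ɖ] before /ʐ/; /p/ → [c] before /ɲ/; /ɟ/ → [b] before /ɸ/. In each pair only place changes, matching the following consonant, while manner and voice stay constant.
No alternation appears in [sibɔɢχɪɢe]: there the adjacent consonants already agree in place (/ɢ/ and /χ/ are both uvular), so this form is consistent with the same rule.
/ɢ/ is a voiced uvular stop. The following trigger /s/ is alveolar, so /ɢ/ must become alveolar as well.
The voiced alveolar stop is [d], so /ɢ/ → [d].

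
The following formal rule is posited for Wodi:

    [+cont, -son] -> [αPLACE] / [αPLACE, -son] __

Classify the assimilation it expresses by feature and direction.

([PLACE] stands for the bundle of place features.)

The shared variable α links the value of the place features (abbreviated [PLACE]) on the target to the same value on the neighbouring segment, so place is the feature that assimilates.
The conditioning segment sits to the left of the focus bar, meaning the trigger precedes the segment that changes — progressive assimilation.

progressive place assimilation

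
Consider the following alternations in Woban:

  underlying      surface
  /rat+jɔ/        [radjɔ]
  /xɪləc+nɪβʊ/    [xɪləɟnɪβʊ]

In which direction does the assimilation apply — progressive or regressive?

regressive

Comparing underlying and surface forms, /t/ → [d] is the alternation; the neighbouring /j/ is constant.
The change voiceless → voiced matches the voicing of the following /j/, identifying this as voicing assimilation.
The other alternating form patterns the same way: /c/ → [ɟ] before /n/ (voiceless → voiced, matching voiced) — only voicing changes, and always toward the following segment.
The trigger is the following segment, so the direction is regressive (anticipatory).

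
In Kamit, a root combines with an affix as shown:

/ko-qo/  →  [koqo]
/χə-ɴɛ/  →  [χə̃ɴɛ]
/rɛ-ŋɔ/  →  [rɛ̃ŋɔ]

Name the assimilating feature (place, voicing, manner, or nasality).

The vowel /ə/ surfaces as nasalised [ə̃] next to the following nasal /ɴ/ — it has acquired the [+nasal] feature of its neighbour.
The other form shows the same pattern: /ɛ/ → [ɛ̃] before /ŋ/ — each time a vowel is nasalised next to a following nasal.
No change occurs in [koqo] because the vowel at the boundary is adjacent to an oral consonant, not a nasal (/o/ next to /q/).

nasality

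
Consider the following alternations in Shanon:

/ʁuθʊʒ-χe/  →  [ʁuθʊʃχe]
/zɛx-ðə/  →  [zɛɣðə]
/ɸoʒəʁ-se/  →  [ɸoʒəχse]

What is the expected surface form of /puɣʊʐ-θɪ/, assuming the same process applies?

[puɣʊʂθɪ]

The data show regressive voicing assimilation: /ʒ/ → [ʃ] before /χ/; /x/ → [ɣ] before /ð/; /ʁ/ → [χ] before /s/. In each pair only voicing changes, matching the following consonant, while place and manner stay constant.
The rule targets /ʐ/ (voiced retroflex fricative), which sits before the trigger /θ/ (voiceless).
Changing only its voicing to voiceless gives [ʂ] — the voiceless retroflex fricative.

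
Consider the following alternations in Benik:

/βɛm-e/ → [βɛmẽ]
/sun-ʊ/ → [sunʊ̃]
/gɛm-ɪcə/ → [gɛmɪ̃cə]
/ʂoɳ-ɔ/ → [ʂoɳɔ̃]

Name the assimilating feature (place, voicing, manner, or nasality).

nasality

The vowel /e/ surfaces as nasalised [ẽ] next to the preceding nasal /m/ — it has acquired the [+nasal] feature of its neighbour.
Likewise in the remaining data: /ʊ/ → [ʊ̃] after /n/; /ɪ/ → [ɪ̃] after /m/; /ɔ/ → [ɔ̃] after /ɳ/ — each time a vowel is nasalised next to a preceding nasal.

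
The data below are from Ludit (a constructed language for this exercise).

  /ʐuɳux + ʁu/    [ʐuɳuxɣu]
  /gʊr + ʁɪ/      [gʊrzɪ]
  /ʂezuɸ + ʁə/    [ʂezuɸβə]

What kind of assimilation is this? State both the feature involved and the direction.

progressive place assimilation

Comparing underlying and surface forms, /ʁ/ → [ɣ] is the alternation; the neighbouring /x/ is constant.
/ʁ/ is uvular while /x/ is velar; the output [ɣ] is velar, matching the trigger — so the feature that spreads is place.
Manner and voice are unchanged, so the assimilation is partial, not total.
Checking the remaining alternations: /ʁ/ → [z] after /r/ (uvular → alveolar, matching alveolar); /ʁ/ → [β] after /ɸ/ (uvular → bilabial, matching bilabial) — only place changes, and always toward the preceding segment.
Since the segment that changes follows the conditioning segment, the assimilation is progressive.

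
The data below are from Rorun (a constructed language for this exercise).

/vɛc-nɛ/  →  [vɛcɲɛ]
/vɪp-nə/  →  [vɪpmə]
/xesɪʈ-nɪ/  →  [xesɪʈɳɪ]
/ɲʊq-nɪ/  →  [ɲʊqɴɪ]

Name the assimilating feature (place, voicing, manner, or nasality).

The segment that alternates is /n/, which surfaces as [ɲ] when adjacent to /c/.
/n/ is alveolar while /c/ is palatal; the output [ɲ] is palatal, matching the trigger — so the feature that spreads is place.
Checking the remaining alternations: /n/ → [m] after /p/ (alveolar → bilabial, matching bilabial); /n/ → [ɳ] after /ʈ/ (alveolar → retroflex, matching retroflex); /n/ → [ɴ] after /q/ (alveolar → uvular, matching uvular) — only place changes, and always toward the preceding segment.

place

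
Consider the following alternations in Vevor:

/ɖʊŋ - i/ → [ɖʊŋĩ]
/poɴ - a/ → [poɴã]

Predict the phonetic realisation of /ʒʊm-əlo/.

The data show progressive nasality assimilation (vowel nasalisation): /i/ → [ĩ] after /ŋ/; /a/ → [ã] after /ɴ/ — a vowel is nasalised by an immediately preceding nasal consonant.
/ə/ sits next to the nasal /m/ and is therefore nasalised to [ə̃].

[ʒʊmə̃lo]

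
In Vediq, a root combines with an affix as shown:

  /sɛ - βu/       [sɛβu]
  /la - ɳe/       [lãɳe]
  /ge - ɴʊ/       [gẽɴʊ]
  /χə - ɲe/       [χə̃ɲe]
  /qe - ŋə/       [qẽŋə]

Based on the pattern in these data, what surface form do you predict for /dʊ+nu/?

The data show regressive nasality assimilation (vowel nasalisation): /a/ → [ã] before /ɳ/; /e/ → [ẽ] before /ɴ/; /ə/ → [ə̃] before /ɲ/; /e/ → [ẽ] before /ŋ/ — a vowel is nasalised by an immediately following nasal consonant.
No change occurs in [sɛβu] because the vowel at the boundary is adjacent to an oral consonant, not a nasal (/ɛ/ next to /β/).
The vowel /ʊ/ is adjacent to the following nasal /n/, so it acquires [+nasal] and surfaces as [ʊ̃].

[dʊ̃nu]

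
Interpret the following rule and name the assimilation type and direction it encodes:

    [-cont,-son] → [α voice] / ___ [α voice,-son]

regressive voicing assimilation

The shared variable α links the value of [voice] on the target to the same value on the neighbouring segment, so voicing is the feature that assimilates.
Since the environment is written after the underscore, the trigger follows the target; the direction is regressive.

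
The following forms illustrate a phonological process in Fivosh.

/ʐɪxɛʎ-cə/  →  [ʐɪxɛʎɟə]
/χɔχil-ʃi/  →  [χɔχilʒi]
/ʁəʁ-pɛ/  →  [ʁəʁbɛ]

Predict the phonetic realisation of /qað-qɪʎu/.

The data show progressive voicing assimilation: /c/ → [ɟ] after /ʎ/; /ʃ/ → [ʒ] after /l/; /p/ → [b] after /ʁ/. In each pair only voicing changes, matching the preceding consonant, while place and manner stay constant.
/q/ is a voiceless uvular stop. The preceding trigger /ð/ is voiced, so /q/ must become voiced as well.
Changing only its voicing to voiced gives [ɢ] — the voiced uvular stop.

[qaðɢɪʎu]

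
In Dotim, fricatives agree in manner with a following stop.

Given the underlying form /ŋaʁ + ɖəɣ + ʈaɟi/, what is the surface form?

/ʁ/ is a voiced uvular fricative. The following trigger /ɖ/ is a stop, so /ʁ/ must become a stop as well.
Changing only its manner to stop gives [ɢ] — the voiced uvular stop.
At the second juncture, /ɣ/ likewise becomes [g] adjacent to /ʈ/.

[ŋaɢɖəgʈaɟi]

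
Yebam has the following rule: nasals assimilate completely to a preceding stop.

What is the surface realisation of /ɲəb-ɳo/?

/ɳ/ is the segment targeted by the rule; it sits immediately after /b/, so it assimilates completely and surfaces as [b].

[ɲəbbo]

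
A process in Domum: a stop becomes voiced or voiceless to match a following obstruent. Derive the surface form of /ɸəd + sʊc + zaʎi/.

/d/ is a voiced alveolar stop. The following trigger /s/ is voiceless, so /d/ must become voiceless as well.
The voiceless alveolar stop is [t], so /d/ → [t].
The same rule applies at the second boundary: /c/ → [ɟ] next to /z/.

[ɸətsʊɟzaʎi]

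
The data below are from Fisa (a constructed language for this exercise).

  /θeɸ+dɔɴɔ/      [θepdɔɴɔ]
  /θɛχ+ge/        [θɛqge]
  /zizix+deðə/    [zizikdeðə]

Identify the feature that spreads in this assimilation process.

Underlying /ɸ/ is realised as [p] next to /d/; /d/ itself does not change.
The change fricative → stop matches the manner of the following /d/, identifying this as manner assimilation.
The other alternating forms pattern the same way: /χ/ → [q] before /g/ (fricative → stop, matching a stop); /x/ → [k] before /d/ (fricative → stop, matching a stop) — only manner changes, and always toward the following segment.

manner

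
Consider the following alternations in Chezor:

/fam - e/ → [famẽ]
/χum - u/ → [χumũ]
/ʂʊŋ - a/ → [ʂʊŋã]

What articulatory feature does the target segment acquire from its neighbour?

The vowel /e/ surfaces as nasalised [ẽ] next to the preceding nasal /m/ — it has acquired the [+nasal] feature of its neighbour.
The other forms show the same pattern: /u/ → [ũ] after /m/; /a/ → [ã] after /ŋ/ — each time a vowel is nasalised next to a preceding nasal.

nasality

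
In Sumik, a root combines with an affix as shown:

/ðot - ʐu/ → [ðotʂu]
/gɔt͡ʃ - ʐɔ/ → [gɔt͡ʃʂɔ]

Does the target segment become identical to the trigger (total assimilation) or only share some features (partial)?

The segment that alternates is /ʐ/, which surfaces as [ʂ] when adjacent to /t/.
/ʐ/ is voiced while /t/ is voiceless; the output [ʂ] is voiceless, matching the trigger — so the feature that spreads is voicing.
Place and manner are unchanged, so the assimilation is partial, not total.
Checking the remaining alternation: /ʐ/ → [ʂ] after /t͡ʃ/ (voiced → voiceless, matching voiceless) — only voicing changes, and always toward the preceding segment.

partial assimilation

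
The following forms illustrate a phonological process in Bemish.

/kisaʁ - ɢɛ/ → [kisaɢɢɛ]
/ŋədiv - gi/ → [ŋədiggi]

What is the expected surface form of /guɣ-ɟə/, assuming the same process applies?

The data show regressive total assimilation (/ʁ/ → [ɢ] before /ɢ/; /v/ → [g] before /g/): in every case the target segment becomes identical to its following neighbour, copying more than a single feature.
/ɣ/ is the segment targeted by the rule; it sits immediately before /ɟ/, so it assimilates completely and surfaces as [ɟ].

[guɟɟə]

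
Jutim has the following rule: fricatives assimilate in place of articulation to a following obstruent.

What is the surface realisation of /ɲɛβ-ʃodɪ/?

[ɲɛʒʃodɪ]

The rule targets /β/ (voiced bilabial fricative), which sits before the trigger /ʃ/ (postalveolar).
The voiced postalveolar fricative is [ʒ], so /β/ → [ʒ].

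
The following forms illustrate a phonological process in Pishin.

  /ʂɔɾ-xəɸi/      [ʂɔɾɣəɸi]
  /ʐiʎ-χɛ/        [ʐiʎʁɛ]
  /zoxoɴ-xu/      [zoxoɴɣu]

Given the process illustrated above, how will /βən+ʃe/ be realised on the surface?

The data show progressive voicing assimilation: /x/ → [ɣ] after /ɾ/; /χ/ → [ʁ] after /ʎ/; /x/ → [ɣ] after /ɴ/. In each pair only voicing changes, matching the preceding consonant, while place and manner stay constant.
/ʃ/ is a voiceless postalveolar fricative. The preceding trigger /n/ is voiced, so /ʃ/ must become voiced as well.
The voiced postalveolar fricative is [ʒ], so /ʃ/ → [ʒ].

[βənʒe]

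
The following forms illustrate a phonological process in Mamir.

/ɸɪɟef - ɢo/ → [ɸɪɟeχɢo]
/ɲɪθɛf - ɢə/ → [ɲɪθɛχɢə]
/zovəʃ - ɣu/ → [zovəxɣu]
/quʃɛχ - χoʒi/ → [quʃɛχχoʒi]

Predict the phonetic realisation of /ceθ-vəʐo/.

The data show regressive place assimilation: /f/ → [χ] before /ɢ/; /ʃ/ → [x] before /ɣ/. In each pair only place changes, matching the following consonant, while manner and voice stay constant.
No alternation appears in [quʃɛχχoʒi]: there the adjacent consonants already agree in place (/χ/ and /χ/ are both uvular), so this form is consistent with the same rule.
The rule targets /θ/ (voiceless dental fricative), which sits before the trigger /v/ (labiodental).
Changing only its place to labiodental gives [f] — the voiceless labiodental fricative.

[cefvəʐo]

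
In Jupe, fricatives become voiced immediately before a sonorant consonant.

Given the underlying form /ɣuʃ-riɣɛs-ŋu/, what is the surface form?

The rule targets /ʃ/ (voiceless postalveolar fricative), which sits before the trigger /r/ (voiced).
A voiced postalveolar fricative is [ʒ], so the surface segment is [ʒ].
At the second juncture, /s/ likewise becomes [z] adjacent to /ŋ/.

[ɣuʒriɣɛzŋu]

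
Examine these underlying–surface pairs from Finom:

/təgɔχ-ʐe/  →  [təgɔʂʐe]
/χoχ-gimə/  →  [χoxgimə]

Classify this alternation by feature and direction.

Comparing underlying and surface forms, /χ/ → [ʂ] is the alternation; the neighbouring /ʐ/ is constant.
/χ/ is uvular while /ʐ/ is retroflex; the output [ʂ] is retroflex, matching the trigger — so the feature that spreads is place.
Manner and voice are unchanged, so the assimilation is partial, not total.
The other alternating form patterns the same way: /χ/ → [x] before /g/ (uvular → velar, matching velar) — only place changes, and always toward the following segment.
Since the segment that changes precedes the conditioning segment, the assimilation is regressive.

regressive place assimilation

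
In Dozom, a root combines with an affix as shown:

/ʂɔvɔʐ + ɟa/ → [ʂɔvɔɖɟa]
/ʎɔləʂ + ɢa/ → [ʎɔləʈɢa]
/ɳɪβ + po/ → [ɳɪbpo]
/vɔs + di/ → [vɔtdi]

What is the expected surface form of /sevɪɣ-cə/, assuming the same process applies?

The data show regressive manner assimilation: /ʐ/ → [ɖ] before /ɟ/; /ʂ/ → [ʈ] before /ɢ/; /β/ → [b] before /p/; /s/ → [t] before /d/. In each pair only manner changes, matching the following consonant, while place and voice stay constant.
The rule targets /ɣ/ (voiced velar fricative), which sits before the trigger /c/ (stop).
A voiced velar stop is [g], so the surface segment is [g].

[sevɪgcə]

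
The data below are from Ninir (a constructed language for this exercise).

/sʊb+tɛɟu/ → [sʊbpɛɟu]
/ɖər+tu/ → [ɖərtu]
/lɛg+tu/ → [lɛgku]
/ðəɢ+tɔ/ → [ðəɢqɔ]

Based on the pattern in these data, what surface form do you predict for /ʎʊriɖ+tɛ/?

[ʎʊriɖʈɛ]

The data show progressive place assimilation: /t/ → [p] after /b/; /t/ → [k] after /g/; /t/ → [q] after /ɢ/. In each pair only place changes, matching the preceding consonant, while manner and voice stay constant.
Nothing changes in [ɖərtu]: there the adjacent consonants already agree in place (/t/ and /r/ are both alveolar), so this form is consistent with the same rule.
The rule targets /t/ (voiceless alveolar stop), which sits after the trigger /ɖ/ (retroflex).
A voiceless retroflex stop is [ʈ], so the surface segment is [ʈ].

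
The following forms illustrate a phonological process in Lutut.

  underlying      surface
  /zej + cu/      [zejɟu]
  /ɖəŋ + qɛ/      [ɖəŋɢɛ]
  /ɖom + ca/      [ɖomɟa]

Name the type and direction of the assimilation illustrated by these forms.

progressive voicing assimilation

The segment that alternates is /c/, which surfaces as [ɟ] when adjacent to /j/.
The change voiceless → voiced matches the voicing of the preceding /j/, identifying this as voicing assimilation.
Place and manner are unchanged, so the assimilation is partial, not total.
The other alternating forms pattern the same way: /q/ → [ɢ] after /ŋ/ (voiceless → voiced, matching voiced); /c/ → [ɟ] after /m/ (voiceless → voiced, matching voiced) — only voicing changes, and always toward the preceding segment.
Since the segment that changes follows the conditioning segment, the assimilation is progressive.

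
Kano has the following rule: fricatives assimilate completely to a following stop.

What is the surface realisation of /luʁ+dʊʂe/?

/ʁ/ is the segment targeted by the rule; it sits immediately before /d/, so it assimilates completely and surfaces as [d].

[luddʊʂe]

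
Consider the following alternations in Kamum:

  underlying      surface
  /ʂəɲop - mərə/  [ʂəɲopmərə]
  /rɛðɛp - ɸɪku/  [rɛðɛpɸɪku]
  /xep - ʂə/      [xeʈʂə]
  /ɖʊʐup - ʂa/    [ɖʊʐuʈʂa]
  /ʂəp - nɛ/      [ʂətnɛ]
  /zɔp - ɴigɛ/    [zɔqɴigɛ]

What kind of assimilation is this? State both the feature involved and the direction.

regressive place assimilation

Comparing underlying and surface forms, /p/ → [ʈ] is the alternation; the neighbouring /ʂ/ is constant.
/p/ is bilabial while /ʂ/ is retroflex; the output [ʈ] is retroflex, matching the trigger — so the feature that spreads is place.
Manner and voice are unchanged, so the assimilation is partial, not total.
The other alternating forms pattern the same way: /p/ → [t] before /n/ (bilabial → alveolar, matching alveolar); /p/ → [q] before /ɴ/ (bilabial → uvular, matching uvular) — only place changes, and always toward the following segment.
Nothing changes in [ʂəɲopmərə], [rɛðɛpɸɪku]: there the adjacent consonants already agree in place (/p/ and /m/ are both bilabial; /p/ and /ɸ/ are both bilabial), so these forms are consistent with the same rule.
Since the segment that changes precedes the conditioning segment, the assimilation is regressive.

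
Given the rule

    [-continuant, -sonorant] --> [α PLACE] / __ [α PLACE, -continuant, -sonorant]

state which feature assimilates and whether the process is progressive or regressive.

The rule copies the place features (abbreviated [PLACE]) from the environment onto the target, so the assimilating feature is place.
Since the environment is written after the underscore, the trigger follows the target; the direction is regressive.

regressive place assimilation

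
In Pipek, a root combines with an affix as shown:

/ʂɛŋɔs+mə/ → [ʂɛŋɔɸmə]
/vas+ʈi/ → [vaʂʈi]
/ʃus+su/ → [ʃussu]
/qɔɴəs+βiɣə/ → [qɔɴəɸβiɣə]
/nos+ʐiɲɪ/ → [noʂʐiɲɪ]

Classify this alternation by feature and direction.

The segment that alternates is /s/, which surfaces as [ɸ] when adjacent to /m/.
The change alveolar → bilabial matches the place of the following /m/, identifying this as place assimilation.
Manner and voice are unchanged, so the assimilation is partial, not total.
The same holds elsewhere in the data: /s/ → [ʂ] before /ʈ/ (alveolar → retroflex, matching retroflex); /s/ → [ɸ] before /β/ (alveolar → bilabial, matching bilabial); /s/ → [ʂ] before /ʐ/ (alveolar → retroflex, matching retroflex) — only place changes, and always toward the following segment.
Nothing changes in [ʃussu]: there the adjacent consonants already agree in place (/s/ and /s/ are both alveolar), so this form is consistent with the same rule.
The trigger is the following segment, so the direction is regressive (anticipatory).

regressive place assimilation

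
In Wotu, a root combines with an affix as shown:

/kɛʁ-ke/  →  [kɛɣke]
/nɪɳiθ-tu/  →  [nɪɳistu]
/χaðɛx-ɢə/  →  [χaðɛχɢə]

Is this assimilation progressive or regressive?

Comparing underlying and surface forms, /ʁ/ → [ɣ] is the alternation; the neighbouring /k/ is constant.
/ʁ/ is uvular while /k/ is velar; the output [ɣ] is velar, matching the trigger — so the feature that spreads is place.
The same holds elsewhere in the data: /θ/ → [s] before /t/ (dental → alveolar, matching alveolar); /x/ → [χ] before /ɢ/ (velar → uvular, matching uvular) — only place changes, and always toward the following segment.
The trigger is the following segment, so the direction is regressive (anticipatory).

regressive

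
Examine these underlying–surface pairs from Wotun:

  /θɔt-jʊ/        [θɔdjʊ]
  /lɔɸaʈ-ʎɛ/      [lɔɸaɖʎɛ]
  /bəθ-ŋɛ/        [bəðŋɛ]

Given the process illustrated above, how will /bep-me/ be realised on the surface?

The data show regressive voicing assimilation: /t/ → [d] before /j/; /ʈ/ → [ɖ] before /ʎ/; /θ/ → [ð] before /ŋ/. In each pair only voicing changes, matching the following consonant, while place and manner stay constant.
The rule targets /p/ (voiceless bilabial stop), which sits before the trigger /m/ (voiced).
Changing only its voicing to voiced gives [b] — the voiced bilabial stop.

[bebme]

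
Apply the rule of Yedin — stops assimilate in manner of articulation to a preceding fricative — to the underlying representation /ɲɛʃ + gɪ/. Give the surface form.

[ɲɛʃɣɪ]

/g/ is a voiced velar stop. The preceding trigger /ʃ/ is a fricative, so /g/ must become a fricative as well.
The voiced velar fricative is [ɣ], so /g/ → [ɣ].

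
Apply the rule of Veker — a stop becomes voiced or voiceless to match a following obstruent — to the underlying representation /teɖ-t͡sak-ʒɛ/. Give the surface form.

[teʈt͡sagʒɛ]

/ɖ/ is a voiced retroflex stop. The following trigger /t͡s/ is voiceless, so /ɖ/ must become voiceless as well.
The voiceless retroflex stop is [ʈ], so /ɖ/ → [ʈ].
The same rule applies at the second boundary: /k/ → [g] next to /ʒ/.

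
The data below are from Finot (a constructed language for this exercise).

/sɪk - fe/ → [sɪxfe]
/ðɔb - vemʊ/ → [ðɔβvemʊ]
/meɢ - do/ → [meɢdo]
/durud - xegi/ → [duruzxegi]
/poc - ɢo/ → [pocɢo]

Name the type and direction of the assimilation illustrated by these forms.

The segment that alternates is /k/, which surfaces as [x] when adjacent to /f/.
The change stop → fricative matches the manner of the following /f/, identifying this as manner assimilation.
Place and voice are unchanged, so the assimilation is partial, not total.
Checking the remaining alternations: /b/ → [β] before /v/ (stop → fricative, matching a fricative); /d/ → [z] before /x/ (stop → fricative, matching a fricative) — only manner changes, and always toward the following segment.
Nothing changes in [meɢdo], [pocɢo]: there the adjacent consonants already agree in manner (/ɢ/ and /d/ are both stops; /c/ and /ɢ/ are both stops), so these forms are consistent with the same rule.
Since the segment that changes precedes the conditioning segment, the assimilation is regressive.

regressive manner assimilation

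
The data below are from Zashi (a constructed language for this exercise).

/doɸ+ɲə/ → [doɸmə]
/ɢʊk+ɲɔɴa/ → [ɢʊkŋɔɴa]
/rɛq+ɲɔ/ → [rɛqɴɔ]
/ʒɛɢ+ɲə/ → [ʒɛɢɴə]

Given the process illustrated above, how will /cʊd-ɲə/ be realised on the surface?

[cʊdnə]

The data show progressive place assimilation: /ɲ/ → [m] after /ɸ/; /ɲ/ → [ŋ] after /k/; /ɲ/ → [ɴ] after /q/; /ɲ/ → [ɴ] after /ɢ/. In each pair only place changes, matching the preceding consonant, while manner and voice stay constant.
The rule targets /ɲ/ (voiced palatal nasal), which sits after the trigger /d/ (alveolar).
Changing only its place to alveolar gives [n] — the voiced alveolar nasal.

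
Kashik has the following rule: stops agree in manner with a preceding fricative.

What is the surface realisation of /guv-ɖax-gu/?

[guvʐaxɣu]

The rule targets /ɖ/ (voiced retroflex stop), which sits after the trigger /v/ (fricative).
Changing only its manner to fricative gives [ʐ] — the voiced retroflex fricative.
The same rule applies at the second boundary: /g/ → [ɣ] next to /x/.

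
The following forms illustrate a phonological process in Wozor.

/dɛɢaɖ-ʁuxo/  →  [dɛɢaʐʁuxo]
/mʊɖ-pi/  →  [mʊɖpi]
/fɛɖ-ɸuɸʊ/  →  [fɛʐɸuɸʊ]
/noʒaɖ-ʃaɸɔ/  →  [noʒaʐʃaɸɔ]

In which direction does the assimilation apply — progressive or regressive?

regressive

Comparing underlying and surface forms, /ɖ/ → [ʐ] is the alternation; the neighbouring /ʁ/ is constant.
The change stop → fricative matches the manner of the following /ʁ/, identifying this as manner assimilation.
Checking the remaining alternations: /ɖ/ → [ʐ] before /ɸ/ (stop → fricative, matching a fricative); /ɖ/ → [ʐ] before /ʃ/ (stop → fricative, matching a fricative) — only manner changes, and always toward the following segment.
Nothing changes in [mʊɖpi]: there the adjacent consonants already agree in manner (/ɖ/ and /p/ are both stops), so this form is consistent with the same rule.
Since the segment that changes precedes the conditioning segment, the assimilation is regressive.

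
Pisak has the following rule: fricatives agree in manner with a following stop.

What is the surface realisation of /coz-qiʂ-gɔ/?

[codqiʈgɔ]

/z/ is a voiced alveolar fricative. The following trigger /q/ is a stop, so /z/ must become a stop as well.
The voiced alveolar stop is [d], so /z/ → [d].
At the second juncture, /ʂ/ likewise becomes [ʈ] adjacent to /g/.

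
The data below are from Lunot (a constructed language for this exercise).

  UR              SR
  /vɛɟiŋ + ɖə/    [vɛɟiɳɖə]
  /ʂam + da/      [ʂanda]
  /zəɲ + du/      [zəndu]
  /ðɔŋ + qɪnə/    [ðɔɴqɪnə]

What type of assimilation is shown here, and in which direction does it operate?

Underlying /ŋ/ is realised as [ɳ] next to /ɖ/; /ɖ/ itself does not change.
/ŋ/ is velar while /ɖ/ is retroflex; the output [ɳ] is retroflex, matching the trigger — so the feature that spreads is place.
Manner and voice are unchanged, so the assimilation is partial, not total.
The same holds elsewhere in the data: /m/ → [n] before /d/ (bilabial → alveolar, matching alveolar); /ɲ/ → [n] before /d/ (palatal → alveolar, matching alveolar); /ŋ/ → [ɴ] before /q/ (velar → uvular, matching uvular) — only place changes, and always toward the following segment.
Since the segment that changes precedes the conditioning segment, the assimilation is regressive.

regressive place assimilation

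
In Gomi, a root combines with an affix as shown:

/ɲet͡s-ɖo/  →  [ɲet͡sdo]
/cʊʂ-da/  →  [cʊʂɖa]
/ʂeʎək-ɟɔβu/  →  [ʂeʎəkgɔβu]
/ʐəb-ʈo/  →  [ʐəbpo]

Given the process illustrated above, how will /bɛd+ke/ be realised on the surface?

The data show progressive place assimilation: /ɖ/ → [d] after /t͡s/; /d/ → [ɖ] after /ʂ/; /ɟ/ → [g] after /k/; /ʈ/ → [p] after /b/. In each pair only place changes, matching the preceding consonant, while manner and voice stay constant.
The rule targets /k/ (voiceless velar stop), which sits after the trigger /d/ (alveolar).
Changing only its place to alveolar gives [t] — the voiceless alveolar stop.

[bɛdte]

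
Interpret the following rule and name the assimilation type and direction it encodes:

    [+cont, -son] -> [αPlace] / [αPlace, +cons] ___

The shared variable α links the value of the place features (abbreviated [Place]) on the target to the same value on the neighbouring segment, so place is the feature that assimilates.
Since the environment is written before the underscore, the trigger precedes the target; the direction is progressive.

progressive place assimilation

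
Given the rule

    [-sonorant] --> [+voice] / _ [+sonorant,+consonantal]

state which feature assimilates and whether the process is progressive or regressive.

The structural change is [+voice], and the conditioning segment [+sonorant,+consonantal] (a sonorant consonant) is itself voiced, so the target comes to share the voicing of its neighbour — voicing assimilation.
The conditioning segment sits to the right of the focus bar, meaning the trigger follows the segment that changes — regressive assimilation.

regressive voicing assimilation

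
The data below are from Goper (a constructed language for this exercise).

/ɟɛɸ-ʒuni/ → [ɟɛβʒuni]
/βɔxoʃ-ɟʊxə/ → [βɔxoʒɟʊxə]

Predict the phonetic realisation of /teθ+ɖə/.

The data show regressive voicing assimilation: /ɸ/ → [β] before /ʒ/; /ʃ/ → [ʒ] before /ɟ/. In each pair only voicing changes, matching the following consonant, while place and manner stay constant.
The rule targets /θ/ (voiceless dental fricative), which sits before the trigger /ɖ/ (voiced).
Changing only its voicing to voiced gives [ð] — the voiced dental fricative.

[teðɖə]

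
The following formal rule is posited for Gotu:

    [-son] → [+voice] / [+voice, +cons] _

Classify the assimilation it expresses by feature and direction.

progressive voicing assimilation

The target ([-son], obstruents) acquires [+voice] next to a voiced consonant ([+voice, +cons]) — it takes on the voicing of its neighbour, so the feature that spreads is voicing.
Since the environment is written before the underscore, the trigger precedes the target; the direction is progressive.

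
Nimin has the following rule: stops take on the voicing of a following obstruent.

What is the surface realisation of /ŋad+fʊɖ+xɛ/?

[ŋatfʊʈxɛ]

/d/ is a voiced alveolar stop. The following trigger /f/ is voiceless, so /d/ must become voiceless as well.
The voiceless alveolar stop is [t], so /d/ → [t].
The same rule applies at the second boundary: /ɖ/ → [ʈ] next to /x/.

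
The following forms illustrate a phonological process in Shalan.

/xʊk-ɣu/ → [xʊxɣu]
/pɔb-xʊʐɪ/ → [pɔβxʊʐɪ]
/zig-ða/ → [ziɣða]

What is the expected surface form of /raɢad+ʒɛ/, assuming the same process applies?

The data show regressive manner assimilation: /k/ → [x] before /ɣ/; /b/ → [β] before /x/; /g/ → [ɣ] before /ð/. In each pair only manner changes, matching the following consonant, while place and voice stay constant.
/d/ is a voiced alveolar stop. The following trigger /ʒ/ is a fricative, so /d/ must become a fricative as well.
Changing only its manner to fricative gives [z] — the voiced alveolar fricative.

[raɢazʒɛ]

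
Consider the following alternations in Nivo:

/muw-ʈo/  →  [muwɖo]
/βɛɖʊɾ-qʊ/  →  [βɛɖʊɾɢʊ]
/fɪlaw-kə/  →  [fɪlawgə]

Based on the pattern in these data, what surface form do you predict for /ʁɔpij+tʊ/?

[ʁɔpijdʊ]

The data show progressive voicing assimilation: /ʈ/ → [ɖ] after /w/; /q/ → [ɢ] after /ɾ/; /k/ → [g] after /w/. In each pair only voicing changes, matching the preceding consonant, while place and manner stay constant.
/t/ is a voiceless alveolar stop. The preceding trigger /j/ is voiced, so /t/ must become voiced as well.
A voiced alveolar stop is [d], so the surface segment is [d].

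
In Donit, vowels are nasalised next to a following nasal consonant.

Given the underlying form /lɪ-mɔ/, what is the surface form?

[lɪ̃mɔ]

The vowel /ɪ/ is adjacent to the following nasal /m/, so it acquires [+nasal] and surfaces as [ɪ̃].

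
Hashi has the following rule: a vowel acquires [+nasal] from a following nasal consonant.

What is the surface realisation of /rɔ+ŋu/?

/ɔ/ sits next to the nasal /ŋ/ and is therefore nasalised to [ɔ̃].

[rɔ̃ŋu]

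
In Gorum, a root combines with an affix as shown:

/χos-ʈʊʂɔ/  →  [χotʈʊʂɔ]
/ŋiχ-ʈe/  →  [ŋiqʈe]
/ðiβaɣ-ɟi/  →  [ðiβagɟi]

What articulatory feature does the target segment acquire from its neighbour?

manner

Underlying /s/ is realised as [t] next to /ʈ/; /ʈ/ itself does not change.
The change fricative → stop matches the manner of the following /ʈ/, identifying this as manner assimilation.
The same holds elsewhere in the data: /χ/ → [q] before /ʈ/ (fricative → stop, matching a stop); /ɣ/ → [g] before /ɟ/ (fricative → stop, matching a stop) — only manner changes, and always toward the following segment.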